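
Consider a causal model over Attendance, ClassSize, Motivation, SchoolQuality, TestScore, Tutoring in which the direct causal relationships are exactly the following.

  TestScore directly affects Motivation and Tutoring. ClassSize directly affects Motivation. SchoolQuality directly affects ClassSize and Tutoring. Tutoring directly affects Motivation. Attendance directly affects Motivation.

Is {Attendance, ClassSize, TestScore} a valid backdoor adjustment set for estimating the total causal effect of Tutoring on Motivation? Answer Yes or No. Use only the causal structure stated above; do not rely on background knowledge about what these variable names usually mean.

Yes

Backdoor paths from Tutoring to Motivation (paths whose first edge points into Tutoring):
  P1: Tutoring <- TestScore -> Motivation
  P2: Tutoring <- SchoolQuality -> ClassSize -> Motivation
Condition 1 (no descendant of Tutoring in the set): holds — descendants of Tutoring are {Motivation}; none are in {Attendance, ClassSize, TestScore}.
Condition 2 (every backdoor path blocked by {Attendance, ClassSize, TestScore}):
  P1: blocked at fork node TestScore ∈ conditioning set.
  P2: blocked at chain node ClassSize ∈ conditioning set.
{Attendance, ClassSize, TestScore} satisfies the backdoor criterion.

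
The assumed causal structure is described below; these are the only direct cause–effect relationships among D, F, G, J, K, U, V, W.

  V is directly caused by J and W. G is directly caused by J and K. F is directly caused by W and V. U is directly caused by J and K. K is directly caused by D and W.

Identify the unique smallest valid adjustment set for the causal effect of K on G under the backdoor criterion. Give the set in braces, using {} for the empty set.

{}

Variables eligible for adjustment (non-descendants of K, excluding K and G): {D, F, J, V, W}.
Backdoor paths from K to G:
  P1: K <- W -> V <- J -> G
  P2: K <- W -> F <- V <- J -> G
Each backdoor path contains an unconditioned collider, so every path is already blocked with the empty conditioning set:
  P1: blocked at collider V (neither it nor any descendant is in the conditioning set).
  P2: blocked at collider F (neither it nor any descendant is in the conditioning set).
The empty set is therefore the unique smallest valid set.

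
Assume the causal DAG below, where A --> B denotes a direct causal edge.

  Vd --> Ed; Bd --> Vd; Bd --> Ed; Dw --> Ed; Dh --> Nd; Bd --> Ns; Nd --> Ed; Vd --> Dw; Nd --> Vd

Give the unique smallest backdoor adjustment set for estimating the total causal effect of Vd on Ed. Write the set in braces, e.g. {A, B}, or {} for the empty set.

{Bd, Nd}

Variables eligible for adjustment (non-descendants of Vd, excluding Vd and Ed): {Bd, Dh, Nd, Ns}.
Backdoor paths from Vd to Ed:
  P1: Vd <- Bd -> Ed
  P2: Vd <- Nd -> Ed
The empty set is not sufficient: P1 (Vd <- Bd -> Ed) has no collider blocking it and no conditioned non-collider, so it is open.
Try {Bd, Nd}:
  P1: blocked at fork node Bd ∈ conditioning set.
  P2: blocked at fork node Nd ∈ conditioning set.
{Bd, Nd} contains no descendant of Vd and blocks every backdoor path.
Every element of {Bd, Nd} is needed (dropping Bd leaves P1 open; dropping Nd leaves P2 open), so no proper subset is valid.
Among all size-2 subsets of the eligible variables, only {Bd, Nd} blocks every backdoor path, so it is the unique smallest valid adjustment set.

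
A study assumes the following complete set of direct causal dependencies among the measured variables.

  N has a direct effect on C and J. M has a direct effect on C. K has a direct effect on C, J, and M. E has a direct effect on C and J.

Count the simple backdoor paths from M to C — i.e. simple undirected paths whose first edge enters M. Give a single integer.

3

A backdoor path from M to C is any simple undirected path whose first edge points into M (i.e. leaves M via a parent).
Parents of M: {K}.
Enumerating:
  P1: M <- K -> J <- E -> C
  P2: M <- K -> J <- N -> C
  P3: M <- K -> C
That exhausts the simple backdoor paths. Count: 3.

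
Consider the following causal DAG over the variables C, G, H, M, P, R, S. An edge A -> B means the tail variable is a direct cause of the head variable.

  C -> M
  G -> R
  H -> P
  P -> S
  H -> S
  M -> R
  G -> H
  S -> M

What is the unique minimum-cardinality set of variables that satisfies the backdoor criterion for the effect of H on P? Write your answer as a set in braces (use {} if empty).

{}

Variables eligible for adjustment (non-descendants of H, excluding H and P): {C, G}.
Backdoor paths from H to P:
  P1: H <- G -> R <- M <- S <- P
Each backdoor path contains an unconditioned collider, so every path is already blocked with the empty conditioning set:
  P1: blocked at collider R (neither it nor any descendant is in the conditioning set).
The empty set is therefore the unique smallest valid set.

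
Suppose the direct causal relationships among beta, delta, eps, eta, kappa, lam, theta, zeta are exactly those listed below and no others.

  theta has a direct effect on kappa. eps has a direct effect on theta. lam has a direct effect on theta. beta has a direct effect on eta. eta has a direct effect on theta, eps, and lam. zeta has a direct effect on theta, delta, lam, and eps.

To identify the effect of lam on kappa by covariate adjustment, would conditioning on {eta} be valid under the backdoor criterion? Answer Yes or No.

Backdoor paths from lam to kappa (paths whose first edge points into lam):
  P1: lam <- zeta -> eps <- eta -> theta -> kappa
  P2: lam <- zeta -> eps -> theta -> kappa
  P3: lam <- zeta -> theta -> kappa
  P4: lam <- eta -> eps <- zeta -> theta -> kappa
  P5: lam <- eta -> eps -> theta -> kappa
  P6: lam <- eta -> theta -> kappa
Condition 1 (no descendant of lam in the set): holds — descendants of lam are {kappa, theta}; none are in {eta}.
Condition 2 (every backdoor path blocked by {eta}):
  P1: blocked at collider eps (neither it nor any descendant is in the conditioning set).
  P2: open — no interior node is in the conditioning set.
  P3: open — no interior node is in the conditioning set.
  P4: blocked at fork node eta ∈ conditioning set.
  P5: blocked at fork node eta ∈ conditioning set.
  P6: blocked at fork node eta ∈ conditioning set.
{eta} does not satisfy the backdoor criterion.

No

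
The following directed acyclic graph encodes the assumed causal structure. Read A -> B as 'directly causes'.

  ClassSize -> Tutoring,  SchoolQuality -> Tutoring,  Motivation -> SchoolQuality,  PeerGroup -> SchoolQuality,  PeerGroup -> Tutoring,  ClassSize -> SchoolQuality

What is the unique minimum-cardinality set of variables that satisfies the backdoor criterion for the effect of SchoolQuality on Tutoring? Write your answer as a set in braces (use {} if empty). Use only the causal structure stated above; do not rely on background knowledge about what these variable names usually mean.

{ClassSize, PeerGroup}

Variables eligible for adjustment (non-descendants of SchoolQuality, excluding SchoolQuality and Tutoring): {ClassSize, Motivation, PeerGroup}.
Backdoor paths from SchoolQuality to Tutoring:
  P1: SchoolQuality <- ClassSize -> Tutoring
  P2: SchoolQuality <- PeerGroup -> Tutoring
The empty set is not sufficient: P1 (SchoolQuality <- ClassSize -> Tutoring) has no collider blocking it and no conditioned non-collider, so it is open.
Try {ClassSize, PeerGroup}:
  P1: blocked at fork node ClassSize ∈ conditioning set.
  P2: blocked at fork node PeerGroup ∈ conditioning set.
{ClassSize, PeerGroup} contains no descendant of SchoolQuality and blocks every backdoor path.
Every element of {ClassSize, PeerGroup} is needed (dropping ClassSize leaves P1 open; dropping PeerGroup leaves P2 open), so no proper subset is valid.
Among all size-2 subsets of the eligible variables, only {ClassSize, PeerGroup} blocks every backdoor path, so it is the unique smallest valid adjustment set.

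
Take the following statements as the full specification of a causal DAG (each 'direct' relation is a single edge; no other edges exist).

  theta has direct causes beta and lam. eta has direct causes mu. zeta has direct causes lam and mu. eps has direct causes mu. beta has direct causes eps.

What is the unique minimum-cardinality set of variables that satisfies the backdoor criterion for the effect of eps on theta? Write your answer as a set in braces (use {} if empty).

{}

Variables eligible for adjustment (non-descendants of eps, excluding eps and theta): {eta, lam, mu, zeta}.
Backdoor paths from eps to theta:
  P1: eps <- mu -> zeta <- lam -> theta
Each backdoor path contains an unconditioned collider, so every path is already blocked with the empty conditioning set:
  P1: blocked at collider zeta (neither it nor any descendant is in the conditioning set).
The empty set is therefore the unique smallest valid set.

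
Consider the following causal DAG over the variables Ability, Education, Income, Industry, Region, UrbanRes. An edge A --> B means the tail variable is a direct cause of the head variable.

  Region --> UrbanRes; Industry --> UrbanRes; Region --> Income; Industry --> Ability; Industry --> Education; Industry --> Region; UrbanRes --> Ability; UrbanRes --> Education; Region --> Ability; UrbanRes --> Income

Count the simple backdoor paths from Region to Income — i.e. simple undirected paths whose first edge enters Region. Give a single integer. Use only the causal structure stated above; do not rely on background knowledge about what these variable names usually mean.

3

A backdoor path from Region to Income is any simple undirected path whose first edge points into Region (i.e. leaves Region via a parent).
Parents of Region: {Industry}.
Enumerating:
  P1: Region <- Industry -> UrbanRes -> Income
  P2: Region <- Industry -> Education <- UrbanRes -> Income
  P3: Region <- Industry -> Ability <- UrbanRes -> Income
That exhausts the simple backdoor paths. Count: 3.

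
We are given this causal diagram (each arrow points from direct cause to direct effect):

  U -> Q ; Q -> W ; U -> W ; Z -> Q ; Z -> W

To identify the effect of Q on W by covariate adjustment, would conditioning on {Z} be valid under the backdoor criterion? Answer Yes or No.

Backdoor paths from Q to W (paths whose first edge points into Q):
  P1: Q <- Z -> W
  P2: Q <- U -> W
Condition 1 (no descendant of Q in the set): holds — descendants of Q are {W}; none are in {Z}.
Condition 2 (every backdoor path blocked by {Z}):
  P1: blocked at fork node Z ∈ conditioning set.
  P2: open — no interior node is in the conditioning set.
{Z} does not satisfy the backdoor criterion.

No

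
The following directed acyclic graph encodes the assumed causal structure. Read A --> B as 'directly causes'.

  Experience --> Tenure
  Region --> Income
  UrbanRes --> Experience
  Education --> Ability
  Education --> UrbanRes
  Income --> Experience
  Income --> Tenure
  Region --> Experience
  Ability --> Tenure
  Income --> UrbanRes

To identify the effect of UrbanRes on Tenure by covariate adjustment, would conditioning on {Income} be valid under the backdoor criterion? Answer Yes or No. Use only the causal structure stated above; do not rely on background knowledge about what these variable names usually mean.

No

Backdoor paths from UrbanRes to Tenure (paths whose first edge points into UrbanRes):
  P1: UrbanRes <- Education -> Ability -> Tenure
  P2: UrbanRes <- Income <- Region -> Experience -> Tenure
  P3: UrbanRes <- Income -> Experience -> Tenure
  P4: UrbanRes <- Income -> Tenure
Condition 1 (no descendant of UrbanRes in the set): holds — descendants of UrbanRes are {Experience, Tenure}; none are in {Income}.
Condition 2 (every backdoor path blocked by {Income}):
  P1: open — no interior node is in the conditioning set.
  P2: blocked at chain node Income ∈ conditioning set.
  P3: blocked at fork node Income ∈ conditioning set.
  P4: blocked at fork node Income ∈ conditioning set.
{Income} does not satisfy the backdoor criterion.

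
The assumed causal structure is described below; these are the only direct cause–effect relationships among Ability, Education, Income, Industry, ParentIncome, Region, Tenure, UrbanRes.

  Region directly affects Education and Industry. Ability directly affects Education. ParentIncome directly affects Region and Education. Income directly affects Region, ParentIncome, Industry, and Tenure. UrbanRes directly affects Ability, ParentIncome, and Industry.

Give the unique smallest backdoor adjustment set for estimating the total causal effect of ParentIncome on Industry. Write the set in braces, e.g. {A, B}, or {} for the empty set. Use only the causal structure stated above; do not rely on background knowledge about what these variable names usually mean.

Variables eligible for adjustment (non-descendants of ParentIncome, excluding ParentIncome and Industry): {Ability, Income, Tenure, UrbanRes}.
Backdoor paths from ParentIncome to Industry:
  P1: ParentIncome <- UrbanRes -> Ability -> Education <- Region <- Income -> Industry
  P2: ParentIncome <- UrbanRes -> Ability -> Education <- Region -> Industry
  P3: ParentIncome <- UrbanRes -> Industry
  P4: ParentIncome <- Income -> Region -> Education <- Ability <- UrbanRes -> Industry
  P5: ParentIncome <- Income -> Region -> Industry
  P6: ParentIncome <- Income -> Industry
The empty set is not sufficient: P3 (ParentIncome <- UrbanRes -> Industry) has no collider blocking it and no conditioned non-collider, so it is open.
Try {Income, UrbanRes}:
  P1: blocked at fork node UrbanRes ∈ conditioning set.
  P2: blocked at fork node UrbanRes ∈ conditioning set.
  P3: blocked at fork node UrbanRes ∈ conditioning set.
  P4: blocked at fork node Income ∈ conditioning set.
  P5: blocked at fork node Income ∈ conditioning set.
  P6: blocked at fork node Income ∈ conditioning set.
{Income, UrbanRes} contains no descendant of ParentIncome and blocks every backdoor path.
Every element of {Income, UrbanRes} is needed (dropping Income leaves P5 open; dropping UrbanRes leaves P3 open), so no proper subset is valid.
Among all size-2 subsets of the eligible variables, only {Income, UrbanRes} blocks every backdoor path, so it is the unique smallest valid adjustment set.

{Income, UrbanRes}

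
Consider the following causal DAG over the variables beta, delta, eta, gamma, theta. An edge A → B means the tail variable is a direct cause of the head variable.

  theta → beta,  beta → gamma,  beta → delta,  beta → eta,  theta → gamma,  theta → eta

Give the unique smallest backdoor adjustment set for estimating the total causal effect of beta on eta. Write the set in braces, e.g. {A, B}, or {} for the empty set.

Variables eligible for adjustment (non-descendants of beta, excluding beta and eta): {theta}.
Backdoor paths from beta to eta:
  P1: beta <- theta -> eta
The empty set is not sufficient: P1 (beta <- theta -> eta) has no collider blocking it and no conditioned non-collider, so it is open.
Try {theta}:
  P1: blocked at fork node theta ∈ conditioning set.
{theta} contains no descendant of beta and blocks every backdoor path.
{theta} is the unique smallest valid adjustment set.

{theta}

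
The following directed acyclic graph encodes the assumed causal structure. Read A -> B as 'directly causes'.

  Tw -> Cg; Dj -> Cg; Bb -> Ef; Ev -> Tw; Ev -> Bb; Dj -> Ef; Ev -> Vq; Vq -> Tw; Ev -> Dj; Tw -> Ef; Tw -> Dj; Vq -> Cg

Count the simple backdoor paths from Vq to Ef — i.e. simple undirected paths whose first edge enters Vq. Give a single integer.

A backdoor path from Vq to Ef is any simple undirected path whose first edge points into Vq (i.e. leaves Vq via a parent).
Parents of Vq: {Ev}.
Enumerating:
  P1: Vq <- Ev -> Bb -> Ef
  P2: Vq <- Ev -> Tw -> Dj -> Ef
  P3: Vq <- Ev -> Tw -> Ef
  P4: Vq <- Ev -> Tw -> Cg <- Dj -> Ef
  P5: Vq <- Ev -> Dj <- Tw -> Ef
  P6: Vq <- Ev -> Dj -> Ef
  P7: Vq <- Ev -> Dj -> Cg <- Tw -> Ef
That exhausts the simple backdoor paths. Count: 7.

7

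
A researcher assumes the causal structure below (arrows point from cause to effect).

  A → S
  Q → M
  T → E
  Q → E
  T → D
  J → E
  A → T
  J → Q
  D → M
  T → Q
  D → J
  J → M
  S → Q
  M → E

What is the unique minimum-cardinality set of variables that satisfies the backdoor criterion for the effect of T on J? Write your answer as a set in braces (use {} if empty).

{}

Variables eligible for adjustment (non-descendants of T, excluding T and J): {A, S}.
Backdoor paths from T to J:
  P1: T <- A -> S -> Q <- J
  P2: T <- A -> S -> Q -> M <- D -> J
  P3: T <- A -> S -> Q -> M <- J
  P4: T <- A -> S -> Q -> M -> E <- J
  P5: T <- A -> S -> Q -> E <- J
  P6: T <- A -> S -> Q -> E <- M <- D -> J
  P7: T <- A -> S -> Q -> E <- M <- J
Each backdoor path contains an unconditioned collider, so every path is already blocked with the empty conditioning set:
  P1: blocked at collider Q (neither it nor any descendant is in the conditioning set).
  P2: blocked at collider M (neither it nor any descendant is in the conditioning set).
  P3: blocked at collider M (neither it nor any descendant is in the conditioning set).
  P4: blocked at collider E (neither it nor any descendant is in the conditioning set).
  P5: blocked at collider E (neither it nor any descendant is in the conditioning set).
  P6: blocked at collider E (neither it nor any descendant is in the conditioning set).
  P7: blocked at collider E (neither it nor any descendant is in the conditioning set).
The empty set is therefore the unique smallest valid set.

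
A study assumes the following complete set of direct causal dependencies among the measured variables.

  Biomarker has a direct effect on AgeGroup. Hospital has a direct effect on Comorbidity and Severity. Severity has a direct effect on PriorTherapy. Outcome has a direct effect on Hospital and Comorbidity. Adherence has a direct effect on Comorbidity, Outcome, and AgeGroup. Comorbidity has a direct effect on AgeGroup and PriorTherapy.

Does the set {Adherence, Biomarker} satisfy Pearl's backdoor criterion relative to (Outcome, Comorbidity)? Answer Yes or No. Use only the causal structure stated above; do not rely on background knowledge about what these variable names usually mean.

Backdoor paths from Outcome to Comorbidity (paths whose first edge points into Outcome):
  P1: Outcome <- Adherence -> Comorbidity
  P2: Outcome <- Adherence -> AgeGroup <- Comorbidity
Condition 1 (no descendant of Outcome in the set): holds — descendants of Outcome are {AgeGroup, Comorbidity, Hospital, PriorTherapy, Severity}; none are in {Adherence, Biomarker}.
Condition 2 (every backdoor path blocked by {Adherence, Biomarker}):
  P1: blocked at fork node Adherence ∈ conditioning set.
  P2: blocked at fork node Adherence ∈ conditioning set.
{Adherence, Biomarker} satisfies the backdoor criterion.

Yes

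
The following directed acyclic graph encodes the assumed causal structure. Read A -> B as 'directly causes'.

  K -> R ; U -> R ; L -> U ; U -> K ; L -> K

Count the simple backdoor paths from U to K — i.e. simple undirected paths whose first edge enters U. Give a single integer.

A backdoor path from U to K is any simple undirected path whose first edge points into U (i.e. leaves U via a parent).
Parents of U: {L}.
Enumerating:
  P1: U <- L -> K
That exhausts the simple backdoor paths. Count: 1.

1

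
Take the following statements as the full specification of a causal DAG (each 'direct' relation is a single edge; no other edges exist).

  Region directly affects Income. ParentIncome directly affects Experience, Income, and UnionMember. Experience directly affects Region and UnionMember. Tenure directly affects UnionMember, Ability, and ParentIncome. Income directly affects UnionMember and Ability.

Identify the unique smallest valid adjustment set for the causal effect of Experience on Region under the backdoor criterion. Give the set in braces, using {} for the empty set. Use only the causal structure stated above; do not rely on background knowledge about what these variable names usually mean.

Variables eligible for adjustment (non-descendants of Experience, excluding Experience and Region): {ParentIncome, Tenure}.
Backdoor paths from Experience to Region:
  P1: Experience <- ParentIncome <- Tenure -> Ability <- Income <- Region
  P2: Experience <- ParentIncome <- Tenure -> UnionMember <- Income <- Region
  P3: Experience <- ParentIncome -> Income <- Region
  P4: Experience <- ParentIncome -> UnionMember <- Tenure -> Ability <- Income <- Region
  P5: Experience <- ParentIncome -> UnionMember <- Income <- Region
Each backdoor path contains an unconditioned collider, so every path is already blocked with the empty conditioning set:
  P1: blocked at collider Ability (neither it nor any descendant is in the conditioning set).
  P2: blocked at collider UnionMember (neither it nor any descendant is in the conditioning set).
  P3: blocked at collider Income (neither it nor any descendant is in the conditioning set).
  P4: blocked at collider UnionMember (neither it nor any descendant is in the conditioning set).
  P5: blocked at collider UnionMember (neither it nor any descendant is in the conditioning set).
The empty set is therefore the unique smallest valid set.

{}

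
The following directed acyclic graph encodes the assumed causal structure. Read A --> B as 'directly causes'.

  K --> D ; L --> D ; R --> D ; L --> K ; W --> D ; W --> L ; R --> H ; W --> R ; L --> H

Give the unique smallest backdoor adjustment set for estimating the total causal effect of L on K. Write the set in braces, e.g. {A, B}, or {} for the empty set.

Variables eligible for adjustment (non-descendants of L, excluding L and K): {R, W}.
Backdoor paths from L to K:
  P1: L <- W -> R -> D <- K
  P2: L <- W -> D <- K
Each backdoor path contains an unconditioned collider, so every path is already blocked with the empty conditioning set:
  P1: blocked at collider D (neither it nor any descendant is in the conditioning set).
  P2: blocked at collider D (neither it nor any descendant is in the conditioning set).
The empty set is therefore the unique smallest valid set.

{}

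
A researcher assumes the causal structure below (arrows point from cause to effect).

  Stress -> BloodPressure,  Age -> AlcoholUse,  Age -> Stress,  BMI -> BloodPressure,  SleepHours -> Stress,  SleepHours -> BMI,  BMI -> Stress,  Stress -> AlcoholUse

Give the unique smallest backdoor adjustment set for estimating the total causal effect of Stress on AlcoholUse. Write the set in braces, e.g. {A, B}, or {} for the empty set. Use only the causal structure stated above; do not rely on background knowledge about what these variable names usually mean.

Variables eligible for adjustment (non-descendants of Stress, excluding Stress and AlcoholUse): {Age, BMI, SleepHours}.
Backdoor paths from Stress to AlcoholUse:
  P1: Stress <- Age -> AlcoholUse
The empty set is not sufficient: P1 (Stress <- Age -> AlcoholUse) has no collider blocking it and no conditioned non-collider, so it is open.
Try {Age}:
  P1: blocked at fork node Age ∈ conditioning set.
{Age} contains no descendant of Stress and blocks every backdoor path.
No other singleton works — e.g. {SleepHours} leaves P1 open — so {Age} is the unique smallest valid adjustment set.

{Age}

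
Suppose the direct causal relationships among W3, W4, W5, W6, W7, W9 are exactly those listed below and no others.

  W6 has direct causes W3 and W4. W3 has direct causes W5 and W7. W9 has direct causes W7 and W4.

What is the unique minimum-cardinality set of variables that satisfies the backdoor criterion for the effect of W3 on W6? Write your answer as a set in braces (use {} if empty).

{}

Variables eligible for adjustment (non-descendants of W3, excluding W3 and W6): {W4, W5, W7, W9}.
Backdoor paths from W3 to W6:
  P1: W3 <- W7 -> W9 <- W4 -> W6
Each backdoor path contains an unconditioned collider, so every path is already blocked with the empty conditioning set:
  P1: blocked at collider W9 (neither it nor any descendant is in the conditioning set).
The empty set is therefore the unique smallest valid set.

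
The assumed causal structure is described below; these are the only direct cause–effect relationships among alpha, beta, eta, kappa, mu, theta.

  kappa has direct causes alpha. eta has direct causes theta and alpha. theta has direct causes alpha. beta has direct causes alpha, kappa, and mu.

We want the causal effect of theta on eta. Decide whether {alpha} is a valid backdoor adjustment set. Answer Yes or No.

Yes

Backdoor paths from theta to eta (paths whose first edge points into theta):
  P1: theta <- alpha -> eta
Condition 1 (no descendant of theta in the set): holds — descendants of theta are {eta}; none are in {alpha}.
Condition 2 (every backdoor path blocked by {alpha}):
  P1: blocked at fork node alpha ∈ conditioning set.
{alpha} satisfies the backdoor criterion.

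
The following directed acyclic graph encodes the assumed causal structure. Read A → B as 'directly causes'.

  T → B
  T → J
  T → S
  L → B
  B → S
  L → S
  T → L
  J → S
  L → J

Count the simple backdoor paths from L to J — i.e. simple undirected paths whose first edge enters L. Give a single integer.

3

A backdoor path from L to J is any simple undirected path whose first edge points into L (i.e. leaves L via a parent).
Parents of L: {T}.
Enumerating:
  P1: L <- T -> J
  P2: L <- T -> B -> S <- J
  P3: L <- T -> S <- J
That exhausts the simple backdoor paths. Count: 3.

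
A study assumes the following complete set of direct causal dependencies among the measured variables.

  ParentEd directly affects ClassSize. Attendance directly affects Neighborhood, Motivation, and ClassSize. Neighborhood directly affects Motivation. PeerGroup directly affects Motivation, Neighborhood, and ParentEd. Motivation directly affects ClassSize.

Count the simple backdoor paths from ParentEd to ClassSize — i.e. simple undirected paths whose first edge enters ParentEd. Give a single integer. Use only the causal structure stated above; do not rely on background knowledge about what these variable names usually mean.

A backdoor path from ParentEd to ClassSize is any simple undirected path whose first edge points into ParentEd (i.e. leaves ParentEd via a parent).
Parents of ParentEd: {PeerGroup}.
Enumerating:
  P1: ParentEd <- PeerGroup -> Neighborhood <- Attendance -> Motivation -> ClassSize
  P2: ParentEd <- PeerGroup -> Neighborhood <- Attendance -> ClassSize
  P3: ParentEd <- PeerGroup -> Neighborhood -> Motivation <- Attendance -> ClassSize
  P4: ParentEd <- PeerGroup -> Neighborhood -> Motivation -> ClassSize
  P5: ParentEd <- PeerGroup -> Motivation <- Attendance -> ClassSize
  P6: ParentEd <- PeerGroup -> Motivation <- Neighborhood <- Attendance -> ClassSize
  P7: ParentEd <- PeerGroup -> Motivation -> ClassSize
That exhausts the simple backdoor paths. Count: 7.

7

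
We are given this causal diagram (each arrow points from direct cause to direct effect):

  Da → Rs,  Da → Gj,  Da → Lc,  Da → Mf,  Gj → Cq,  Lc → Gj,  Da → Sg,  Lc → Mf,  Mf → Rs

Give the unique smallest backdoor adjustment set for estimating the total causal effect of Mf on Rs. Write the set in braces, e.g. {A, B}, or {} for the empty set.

Variables eligible for adjustment (non-descendants of Mf, excluding Mf and Rs): {Cq, Da, Gj, Lc, Sg}.
Backdoor paths from Mf to Rs:
  P1: Mf <- Da -> Rs
  P2: Mf <- Lc <- Da -> Rs
  P3: Mf <- Lc -> Gj <- Da -> Rs
The empty set is not sufficient: P1 (Mf <- Da -> Rs) has no collider blocking it and no conditioned non-collider, so it is open.
Try {Da}:
  P1: blocked at fork node Da ∈ conditioning set.
  P2: blocked at fork node Da ∈ conditioning set.
  P3: blocked at collider Gj (neither it nor any descendant is in the conditioning set).
{Da} contains no descendant of Mf and blocks every backdoor path.
No other singleton works — e.g. {Lc} leaves P1 open — so {Da} is the unique smallest valid adjustment set.

{Da}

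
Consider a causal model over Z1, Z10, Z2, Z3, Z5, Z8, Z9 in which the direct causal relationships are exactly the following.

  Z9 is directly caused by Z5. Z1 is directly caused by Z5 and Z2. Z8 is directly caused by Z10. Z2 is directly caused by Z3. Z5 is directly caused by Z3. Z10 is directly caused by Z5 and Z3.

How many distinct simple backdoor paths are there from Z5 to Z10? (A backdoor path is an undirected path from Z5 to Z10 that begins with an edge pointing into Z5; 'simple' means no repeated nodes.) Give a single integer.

1

A backdoor path from Z5 to Z10 is any simple undirected path whose first edge points into Z5 (i.e. leaves Z5 via a parent).
Parents of Z5: {Z3}.
Enumerating:
  P1: Z5 <- Z3 -> Z10
That exhausts the simple backdoor paths. Count: 1.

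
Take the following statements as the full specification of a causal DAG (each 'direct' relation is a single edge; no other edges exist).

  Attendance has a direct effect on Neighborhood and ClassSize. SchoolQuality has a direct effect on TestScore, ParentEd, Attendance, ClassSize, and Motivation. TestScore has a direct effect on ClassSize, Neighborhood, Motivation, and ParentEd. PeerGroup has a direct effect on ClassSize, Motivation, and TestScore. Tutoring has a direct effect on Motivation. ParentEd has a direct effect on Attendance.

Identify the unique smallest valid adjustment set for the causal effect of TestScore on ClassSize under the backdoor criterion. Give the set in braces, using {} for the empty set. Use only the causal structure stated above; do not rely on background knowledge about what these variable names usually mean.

Variables eligible for adjustment (non-descendants of TestScore, excluding TestScore and ClassSize): {PeerGroup, SchoolQuality, Tutoring}.
Backdoor paths from TestScore to ClassSize:
  P1: TestScore <- PeerGroup -> Motivation <- SchoolQuality -> ParentEd -> Attendance -> ClassSize
  P2: TestScore <- PeerGroup -> Motivation <- SchoolQuality -> Attendance -> ClassSize
  P3: TestScore <- PeerGroup -> Motivation <- SchoolQuality -> ClassSize
  P4: TestScore <- PeerGroup -> ClassSize
  P5: TestScore <- SchoolQuality -> ParentEd -> Attendance -> ClassSize
  P6: TestScore <- SchoolQuality -> Attendance -> ClassSize
  P7: TestScore <- SchoolQuality -> Motivation <- PeerGroup -> ClassSize
  P8: TestScore <- SchoolQuality -> ClassSize
The empty set is not sufficient: P4 (TestScore <- PeerGroup -> ClassSize) has no collider blocking it and no conditioned non-collider, so it is open.
Try {PeerGroup, SchoolQuality}:
  P1: blocked at fork node PeerGroup ∈ conditioning set.
  P2: blocked at fork node PeerGroup ∈ conditioning set.
  P3: blocked at fork node PeerGroup ∈ conditioning set.
  P4: blocked at fork node PeerGroup ∈ conditioning set.
  P5: blocked at fork node SchoolQuality ∈ conditioning set.
  P6: blocked at fork node SchoolQuality ∈ conditioning set.
  P7: blocked at fork node SchoolQuality ∈ conditioning set.
  P8: blocked at fork node SchoolQuality ∈ conditioning set.
{PeerGroup, SchoolQuality} contains no descendant of TestScore and blocks every backdoor path.
Every element of {PeerGroup, SchoolQuality} is needed (dropping PeerGroup leaves P4 open; dropping SchoolQuality leaves P5 open), so no proper subset is valid.
Among all size-2 subsets of the eligible variables, only {PeerGroup, SchoolQuality} blocks every backdoor path, so it is the unique smallest valid adjustment set.

{PeerGroup, SchoolQuality}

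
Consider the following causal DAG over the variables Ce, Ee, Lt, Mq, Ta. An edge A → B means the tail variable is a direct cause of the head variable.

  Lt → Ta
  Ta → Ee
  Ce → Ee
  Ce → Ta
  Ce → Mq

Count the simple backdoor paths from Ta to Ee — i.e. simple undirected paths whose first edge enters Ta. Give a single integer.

1

A backdoor path from Ta to Ee is any simple undirected path whose first edge points into Ta (i.e. leaves Ta via a parent).
Parents of Ta: {Ce, Lt}.
Enumerating:
  P1: Ta <- Ce -> Ee
That exhausts the simple backdoor paths. Count: 1.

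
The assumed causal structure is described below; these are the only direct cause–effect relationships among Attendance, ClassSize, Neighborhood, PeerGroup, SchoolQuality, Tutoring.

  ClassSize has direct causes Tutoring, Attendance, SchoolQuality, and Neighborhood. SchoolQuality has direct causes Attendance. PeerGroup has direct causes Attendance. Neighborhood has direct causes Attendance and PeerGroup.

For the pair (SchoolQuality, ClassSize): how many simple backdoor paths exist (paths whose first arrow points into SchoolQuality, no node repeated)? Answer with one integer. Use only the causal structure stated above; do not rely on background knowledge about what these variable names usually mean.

A backdoor path from SchoolQuality to ClassSize is any simple undirected path whose first edge points into SchoolQuality (i.e. leaves SchoolQuality via a parent).
Parents of SchoolQuality: {Attendance}.
Enumerating:
  P1: SchoolQuality <- Attendance -> PeerGroup -> Neighborhood -> ClassSize
  P2: SchoolQuality <- Attendance -> Neighborhood -> ClassSize
  P3: SchoolQuality <- Attendance -> ClassSize
That exhausts the simple backdoor paths. Count: 3.

3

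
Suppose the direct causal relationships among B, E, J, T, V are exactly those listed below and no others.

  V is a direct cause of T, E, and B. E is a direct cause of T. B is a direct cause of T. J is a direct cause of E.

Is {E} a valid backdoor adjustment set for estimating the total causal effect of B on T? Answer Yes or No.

No

Backdoor paths from B to T (paths whose first edge points into B):
  P1: B <- V -> E -> T
  P2: B <- V -> T
Condition 1 (no descendant of B in the set): holds — descendants of B are {T}; none are in {E}.
Condition 2 (every backdoor path blocked by {E}):
  P1: blocked at chain node E ∈ conditioning set.
  P2: open — no interior node is in the conditioning set.
{E} does not satisfy the backdoor criterion.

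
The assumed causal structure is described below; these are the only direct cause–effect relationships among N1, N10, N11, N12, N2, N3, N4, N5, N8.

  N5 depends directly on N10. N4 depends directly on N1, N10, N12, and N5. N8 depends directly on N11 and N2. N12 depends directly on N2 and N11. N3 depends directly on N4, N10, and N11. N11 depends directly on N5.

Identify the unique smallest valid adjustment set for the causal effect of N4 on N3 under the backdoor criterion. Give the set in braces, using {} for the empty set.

{N10, N11}

Variables eligible for adjustment (non-descendants of N4, excluding N4 and N3): {N1, N10, N11, N12, N2, N5, N8}.
Backdoor paths from N4 to N3:
  P1: N4 <- N10 -> N5 -> N11 -> N3
  P2: N4 <- N10 -> N3
  P3: N4 <- N5 <- N10 -> N3
  P4: N4 <- N5 -> N11 -> N3
  P5: N4 <- N12 <- N11 <- N5 <- N10 -> N3
  P6: N4 <- N12 <- N11 -> N3
  P7: N4 <- N12 <- N2 -> N8 <- N11 <- N5 <- N10 -> N3
  P8: N4 <- N12 <- N2 -> N8 <- N11 -> N3
The empty set is not sufficient: P1 (N4 <- N10 -> N5 -> N11 -> N3) has no collider blocking it and no conditioned non-collider, so it is open.
Try {N10, N11}:
  P1: blocked at fork node N10 ∈ conditioning set.
  P2: blocked at fork node N10 ∈ conditioning set.
  P3: blocked at fork node N10 ∈ conditioning set.
  P4: blocked at chain node N11 ∈ conditioning set.
  P5: blocked at chain node N11 ∈ conditioning set.
  P6: blocked at fork node N11 ∈ conditioning set.
  P7: blocked at collider N8 (neither it nor any descendant is in the conditioning set).
  P8: blocked at collider N8 (neither it nor any descendant is in the conditioning set).
{N10, N11} contains no descendant of N4 and blocks every backdoor path.
Every element of {N10, N11} is needed (dropping N10 leaves P2 open; dropping N11 leaves P4 open), so no proper subset is valid.
Among all size-2 subsets of the eligible variables, only {N10, N11} blocks every backdoor path, so it is the unique smallest valid adjustment set.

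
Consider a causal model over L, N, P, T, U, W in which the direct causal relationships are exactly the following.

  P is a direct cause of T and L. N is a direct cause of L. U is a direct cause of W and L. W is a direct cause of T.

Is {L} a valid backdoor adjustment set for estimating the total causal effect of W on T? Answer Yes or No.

Backdoor paths from W to T (paths whose first edge points into W):
  P1: W <- U -> L <- P -> T
Condition 1 (no descendant of W in the set): holds — descendants of W are {T}; none are in {L}.
Condition 2 (every backdoor path blocked by {L}):
  P1: open — collider(s) L are conditioned on (or have a conditioned descendant) and no non-collider on the path is in the set.
{L} does not satisfy the backdoor criterion.

No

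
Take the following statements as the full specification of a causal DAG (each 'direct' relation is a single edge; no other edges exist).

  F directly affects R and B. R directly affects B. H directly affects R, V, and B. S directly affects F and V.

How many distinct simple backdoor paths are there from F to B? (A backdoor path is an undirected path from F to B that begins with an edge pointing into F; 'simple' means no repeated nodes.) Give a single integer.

A backdoor path from F to B is any simple undirected path whose first edge points into F (i.e. leaves F via a parent).
Parents of F: {S}.
Enumerating:
  P1: F <- S -> V <- H -> R -> B
  P2: F <- S -> V <- H -> B
That exhausts the simple backdoor paths. Count: 2.

2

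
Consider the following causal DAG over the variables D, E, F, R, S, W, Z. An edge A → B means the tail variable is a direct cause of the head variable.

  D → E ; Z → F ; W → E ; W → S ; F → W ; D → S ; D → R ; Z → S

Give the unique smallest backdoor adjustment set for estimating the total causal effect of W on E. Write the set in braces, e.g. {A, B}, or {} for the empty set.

{}

Variables eligible for adjustment (non-descendants of W, excluding W and E): {D, F, R, Z}.
Backdoor paths from W to E:
  P1: W <- F <- Z -> S <- D -> E
Each backdoor path contains an unconditioned collider, so every path is already blocked with the empty conditioning set:
  P1: blocked at collider S (neither it nor any descendant is in the conditioning set).
The empty set is therefore the unique smallest valid set.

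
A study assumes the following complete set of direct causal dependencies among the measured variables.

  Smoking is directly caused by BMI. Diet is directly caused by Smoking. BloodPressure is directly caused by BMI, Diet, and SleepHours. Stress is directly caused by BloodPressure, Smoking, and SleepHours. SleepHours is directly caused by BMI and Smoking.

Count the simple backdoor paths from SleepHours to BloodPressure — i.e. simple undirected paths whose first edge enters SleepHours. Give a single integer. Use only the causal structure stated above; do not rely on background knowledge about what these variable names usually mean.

A backdoor path from SleepHours to BloodPressure is any simple undirected path whose first edge points into SleepHours (i.e. leaves SleepHours via a parent).
Parents of SleepHours: {BMI, Smoking}.
Enumerating:
  P1: SleepHours <- BMI -> Smoking -> Diet -> BloodPressure
  P2: SleepHours <- BMI -> Smoking -> Stress <- BloodPressure
  P3: SleepHours <- BMI -> BloodPressure
  P4: SleepHours <- Smoking <- BMI -> BloodPressure
  P5: SleepHours <- Smoking -> Diet -> BloodPressure
  P6: SleepHours <- Smoking -> Stress <- BloodPressure
That exhausts the simple backdoor paths. Count: 6.

6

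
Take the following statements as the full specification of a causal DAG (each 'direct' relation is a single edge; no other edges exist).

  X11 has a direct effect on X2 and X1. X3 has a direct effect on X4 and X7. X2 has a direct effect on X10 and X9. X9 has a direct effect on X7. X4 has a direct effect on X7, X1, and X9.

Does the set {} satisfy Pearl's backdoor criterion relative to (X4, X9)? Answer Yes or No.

Yes

Backdoor paths from X4 to X9 (paths whose first edge points into X4):
  P1: X4 <- X3 -> X7 <- X9
Condition 1 (no descendant of X4 in the set): holds — descendants of X4 are {X1, X7, X9}; none are in {}.
Condition 2 (every backdoor path blocked by {}):
  P1: blocked at collider X7 (neither it nor any descendant is in the conditioning set).
{} satisfies the backdoor criterion.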